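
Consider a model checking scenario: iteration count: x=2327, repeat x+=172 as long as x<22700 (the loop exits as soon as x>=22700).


Step 1: x goes from 2327 toward 22700 by 172; the body runs while x<22700, so iterations = ceil((bound-start)/step)
Step 2: Distance=20373
Step 3: ceil(20373/172)=119

119


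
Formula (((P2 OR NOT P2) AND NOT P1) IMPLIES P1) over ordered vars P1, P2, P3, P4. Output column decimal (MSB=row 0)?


Formula: (((P2 OR NOT P2) AND NOT P1) IMPLIES P1) over P1, P2, P3, P4 (16 rows)
Evaluate each row (bits = P1,P2,P3,P4, MSB first):
  row 0 [0000]: (((0 OR NOT 0) AND NOT 0) IMPLIES 0) -> 0
  row 1 [0001]: (((0 OR NOT 0) AND NOT 0) IMPLIES 0) -> 0
  row 2 [0010]: (((0 OR NOT 0) AND NOT 0) IMPLIES 0) -> 0
  row 3 [0011]: (((0 OR NOT 0) AND NOT 0) IMPLIES 0) -> 0
  row 4 [0100]: (((1 OR NOT 1) AND NOT 0) IMPLIES 0) -> 0
  row 5 [0101]: (((1 OR NOT 1) AND NOT 0) IMPLIES 0) -> 0
  row 6 [0110]: (((1 OR NOT 1) AND NOT 0) IMPLIES 0) -> 0
  row 7 [0111]: (((1 OR NOT 1) AND NOT 0) IMPLIES 0) -> 0
  row 8 [1000]: (((0 OR NOT 0) AND NOT 1) IMPLIES 1) -> 1
  row 9 [1001]: (((0 OR NOT 0) AND NOT 1) IMPLIES 1) -> 1
  row 10 [1010]: (((0 OR NOT 0) AND NOT 1) IMPLIES 1) -> 1
  row 11 [1011]: (((0 OR NOT 0) AND NOT 1) IMPLIES 1) -> 1
  row 12 [1100]: (((1 OR NOT 1) AND NOT 1) IMPLIES 1) -> 1
  row 13 [1101]: (((1 OR NOT 1) AND NOT 1) IMPLIES 1) -> 1
  row 14 [1110]: (((1 OR NOT 1) AND NOT 1) IMPLIES 1) -> 1
  row 15 [1111]: (((1 OR NOT 1) AND NOT 1) IMPLIES 1) -> 1
Full result column, 4 rows per line (P1,P2 fixed per line; P3,P4 runs 00..11 left to right):
  rows 0-3 [P1,P2=00]: 0000  = hex 0
  rows 4-7 [P1,P2=01]: 0000  = hex 0
  rows 8-11 [P1,P2=10]: 1111  = hex F
  rows 12-15 [P1,P2=11]: 1111  = hex F
Output column (row 0 .. row 15) = 0000000011111111
Output column grouped in 4s = 0000 0000 1111 1111 = 0x00FF
Convert to decimal digit by digit (value = value*16 + digit):
  0 -> 0
  0*16 + 0 = 0
  0*16 + 15 (F) = 15
  15*16 + 15 (F) = 255
Decimal = 255

255


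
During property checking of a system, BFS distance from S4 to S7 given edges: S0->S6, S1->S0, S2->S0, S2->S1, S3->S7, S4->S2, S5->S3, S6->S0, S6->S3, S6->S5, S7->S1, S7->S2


BFS layer-by-layer from S4:
  dist 0: {S4}
  dist 1: {S2}
  dist 2: {S0, S1}
  dist 3: {S6}
  dist 4: {S3, S5}
  dist 5: {S7}
  -> S7 reached at distance 5
Shortest path length = 5

5


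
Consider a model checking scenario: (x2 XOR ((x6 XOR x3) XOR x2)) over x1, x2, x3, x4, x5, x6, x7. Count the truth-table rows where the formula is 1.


Formula: (x2 XOR ((x6 XOR x3) XOR x2)) over 7 vars (128 rows)
Evaluate each row (x1, x2, x3, x4, x5, x6, x7 as bits, MSB first):
  row 0 [0000000]: (0 XOR ((0 XOR 0) XOR 0)) -> 0
  row 1 [0000001]: (0 XOR ((0 XOR 0) XOR 0)) -> 0
  row 2 [0000010]: (0 XOR ((1 XOR 0) XOR 0)) -> 1
  row 3 [0000011]: (0 XOR ((1 XOR 0) XOR 0)) -> 1
  row 4 [0000100]: (0 XOR ((0 XOR 0) XOR 0)) -> 0
  (every remaining row is evaluated the same way; all 128 results are listed next)
Full result column, 8 rows per line (x1,x2,x3,x4 fixed per line; x5,x6,x7 runs 000..111 left to right):
  rows 0-7 [x1,x2,x3,x4=0000]: 00110011  (ones: 4)
  rows 8-15 [x1,x2,x3,x4=0001]: 00110011  (ones: 4)
  rows 16-23 [x1,x2,x3,x4=0010]: 11001100  (ones: 4)
  rows 24-31 [x1,x2,x3,x4=0011]: 11001100  (ones: 4)
  rows 32-39 [x1,x2,x3,x4=0100]: 00110011  (ones: 4)
  rows 40-47 [x1,x2,x3,x4=0101]: 00110011  (ones: 4)
  rows 48-55 [x1,x2,x3,x4=0110]: 11001100  (ones: 4)
  rows 56-63 [x1,x2,x3,x4=0111]: 11001100  (ones: 4)
  rows 64-71 [x1,x2,x3,x4=1000]: 00110011  (ones: 4)
  rows 72-79 [x1,x2,x3,x4=1001]: 00110011  (ones: 4)
  rows 80-87 [x1,x2,x3,x4=1010]: 11001100  (ones: 4)
  rows 88-95 [x1,x2,x3,x4=1011]: 11001100  (ones: 4)
  rows 96-103 [x1,x2,x3,x4=1100]: 00110011  (ones: 4)
  rows 104-111 [x1,x2,x3,x4=1101]: 00110011  (ones: 4)
  rows 112-119 [x1,x2,x3,x4=1110]: 11001100  (ones: 4)
  rows 120-127 [x1,x2,x3,x4=1111]: 11001100  (ones: 4)
Count of 1-rows = 4+4+4+4+4+4+4+4+4+4+4+4+4+4+4+4 = 64

64


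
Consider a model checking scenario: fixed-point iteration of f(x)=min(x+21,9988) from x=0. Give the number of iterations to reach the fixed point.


Step 1: x=0, cap=9988, increment=21
Step 2: x grows by 21 each step until capped at 9988; fixed point is x=9988
Step 3: iterations = ceil(9988/21) = 476

476


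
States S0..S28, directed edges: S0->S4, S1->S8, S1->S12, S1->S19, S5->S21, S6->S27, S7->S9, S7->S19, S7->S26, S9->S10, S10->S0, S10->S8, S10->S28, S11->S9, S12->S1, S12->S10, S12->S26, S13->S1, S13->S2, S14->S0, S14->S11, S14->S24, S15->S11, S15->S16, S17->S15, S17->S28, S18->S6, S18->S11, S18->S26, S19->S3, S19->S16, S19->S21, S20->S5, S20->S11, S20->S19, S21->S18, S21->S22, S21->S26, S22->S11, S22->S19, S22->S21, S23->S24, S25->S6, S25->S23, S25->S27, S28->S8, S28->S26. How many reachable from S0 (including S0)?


BFS from S0:
  layer 0: {S0}
  layer 1: {S4}
Reachable set: {S0, S4}
Count = 2

2


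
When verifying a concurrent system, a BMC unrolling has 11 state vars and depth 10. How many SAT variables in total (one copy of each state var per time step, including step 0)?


BMC unrolls to depth k, creating one copy of each state var for steps 0..k.
Step count = 10 + 1 = 11 (steps 0 through 10)
Vars per step = 11
Total = 11 * 11 = 121

121


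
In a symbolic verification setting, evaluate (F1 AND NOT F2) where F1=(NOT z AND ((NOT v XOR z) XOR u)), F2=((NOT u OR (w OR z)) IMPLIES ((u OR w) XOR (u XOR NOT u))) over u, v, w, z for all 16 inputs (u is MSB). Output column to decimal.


F1 = (NOT z AND ((NOT v XOR z) XOR u))
F2 = ((NOT u OR (w OR z)) IMPLIES ((u OR w) XOR (u XOR NOT u)))
Counterexample to F1=>F2 is where F1=1 and F2=0.
Evaluate each row (bits = u,v,w,z, MSB first):
  row 0 [0000]: F1=1 F2=1 -> F1&~F2 -> 0
  row 1 [0001]: F1=0 F2=1 -> F1&~F2 -> 0
  row 2 [0010]: F1=1 F2=0 -> F1&~F2 -> 1
  row 3 [0011]: F1=0 F2=0 -> F1&~F2 -> 0
  row 4 [0100]: F1=0 F2=1 -> F1&~F2 -> 0
  row 5 [0101]: F1=0 F2=1 -> F1&~F2 -> 0
  row 6 [0110]: F1=0 F2=0 -> F1&~F2 -> 0
  row 7 [0111]: F1=0 F2=0 -> F1&~F2 -> 0
  row 8 [1000]: F1=0 F2=1 -> F1&~F2 -> 0
  row 9 [1001]: F1=0 F2=0 -> F1&~F2 -> 0
  row 10 [1010]: F1=0 F2=0 -> F1&~F2 -> 0
  row 11 [1011]: F1=0 F2=0 -> F1&~F2 -> 0
  row 12 [1100]: F1=1 F2=1 -> F1&~F2 -> 0
  row 13 [1101]: F1=0 F2=0 -> F1&~F2 -> 0
  row 14 [1110]: F1=1 F2=0 -> F1&~F2 -> 1
  row 15 [1111]: F1=0 F2=0 -> F1&~F2 -> 0
Full result column, 4 rows per line (u,v fixed per line; w,z runs 00..11 left to right):
  rows 0-3 [u,v=00]: 0010  = hex 2
  rows 4-7 [u,v=01]: 0000  = hex 0
  rows 8-11 [u,v=10]: 0000  = hex 0
  rows 12-15 [u,v=11]: 0010  = hex 2
Counterexample vector (row 0 .. row 15) = 0010000000000010
Output column grouped in 4s = 0010 0000 0000 0010 = 0x2002
Convert to decimal digit by digit (value = value*16 + digit):
  2 -> 2
  2*16 + 0 = 32
  32*16 + 0 = 512
  512*16 + 2 = 8194
Decimal = 8194

8194


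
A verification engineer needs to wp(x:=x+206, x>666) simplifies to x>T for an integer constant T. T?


Formula: wp(x:=E, P) = P[E/x] (substitute E for x in postcondition)
Step 1: Postcondition: x>666
Step 2: Substitute x+206 for x: x+206>666
Step 3: Solve for x: x > 666-206 = 460

460


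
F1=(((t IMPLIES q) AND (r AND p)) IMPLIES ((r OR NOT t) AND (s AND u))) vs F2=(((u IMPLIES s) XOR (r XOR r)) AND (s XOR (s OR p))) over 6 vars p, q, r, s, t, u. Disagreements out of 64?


F1 = (((t IMPLIES q) AND (r AND p)) IMPLIES ((r OR NOT t) AND (s AND u)))
F2 = (((u IMPLIES s) XOR (r XOR r)) AND (s XOR (s OR p)))
Evaluate both on each of 64 rows (bits = p,q,r,s,t,u):
  row 0 [000000]: F1=1 F2=0 (differ) -> 1
  row 1 [000001]: F1=1 F2=0 (differ) -> 1
  row 2 [000010]: F1=1 F2=0 (differ) -> 1
  row 3 [000011]: F1=1 F2=0 (differ) -> 1
  row 4 [000100]: F1=1 F2=0 (differ) -> 1
  (every remaining row is evaluated the same way; all 64 results are listed next)
Full result column, 8 rows per line (p,q,r fixed per line; s,t,u runs 000..111 left to right):
  rows 0-7 [p,q,r=000]: 11111111  (ones: 8)
  rows 8-15 [p,q,r=001]: 11111111  (ones: 8)
  rows 16-23 [p,q,r=010]: 11111111  (ones: 8)
  rows 24-31 [p,q,r=011]: 11111111  (ones: 8)
  rows 32-39 [p,q,r=100]: 01011111  (ones: 6)
  rows 40-47 [p,q,r=101]: 10010111  (ones: 5)
  rows 48-55 [p,q,r=110]: 01011111  (ones: 6)
  rows 56-63 [p,q,r=111]: 10100101  (ones: 4)
Disagreements = 8+8+8+8+6+5+6+4 = 53

53


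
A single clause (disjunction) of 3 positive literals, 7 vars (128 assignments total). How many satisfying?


Step 1: Total=2^7=128
Step 2: Unsat when all 3 false: 2^4=16
Step 3: Sat=128-16=112

112


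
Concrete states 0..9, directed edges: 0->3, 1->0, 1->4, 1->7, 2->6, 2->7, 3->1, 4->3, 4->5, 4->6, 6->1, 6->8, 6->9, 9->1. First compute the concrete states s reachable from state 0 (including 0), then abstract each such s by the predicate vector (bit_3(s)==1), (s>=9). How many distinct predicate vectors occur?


BFS from 0:
Concrete reachable: {0, 1, 3, 4, 5, 6, 7, 8, 9}
Abstract via predicates (bit_3(s)==1), (s>=9):
  (0,0) <- {0, 1, 3, 4, 5, 6, 7}
  (1,0) <- {8}
  (1,1) <- {9}
Distinct abstract states = 3

3


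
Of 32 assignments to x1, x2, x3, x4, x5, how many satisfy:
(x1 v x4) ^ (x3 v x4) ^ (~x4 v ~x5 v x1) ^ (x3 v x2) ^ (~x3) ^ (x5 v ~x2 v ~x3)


CNF with 6 clauses over 5 vars (32 assignments).
An assignment satisfies CNF iff every clause has >=1 true literal.
Check each row (bits = x1,x2,x3,x4,x5; clause T/F shown):
  row 0 [00000]: clauses=FFTFTT -> 0
  row 1 [00001]: clauses=FFTFTT -> 0
  row 2 [00010]: clauses=TTTFTT -> 0
  row 3 [00011]: clauses=TTFFTT -> 0
  row 4 [00100]: clauses=FTTTFT -> 0
  row 5 [00101]: clauses=FTTTFT -> 0
  row 6 [00110]: clauses=TTTTFT -> 0
  row 7 [00111]: clauses=TTFTFT -> 0
  row 8 [01000]: clauses=FFTTTT -> 0
  row 9 [01001]: clauses=FFTTTT -> 0
  row 10 [01010]: clauses=TTTTTT -> 1
  row 11 [01011]: clauses=TTFTTT -> 0
  row 12 [01100]: clauses=FTTTFF -> 0
  row 13 [01101]: clauses=FTTTFT -> 0
  row 14 [01110]: clauses=TTTTFF -> 0
  row 15 [01111]: clauses=TTFTFT -> 0
  row 16 [10000]: clauses=TFTFTT -> 0
  row 17 [10001]: clauses=TFTFTT -> 0
  row 18 [10010]: clauses=TTTFTT -> 0
  row 19 [10011]: clauses=TTTFTT -> 0
  row 20 [10100]: clauses=TTTTFT -> 0
  row 21 [10101]: clauses=TTTTFT -> 0
  row 22 [10110]: clauses=TTTTFT -> 0
  row 23 [10111]: clauses=TTTTFT -> 0
  row 24 [11000]: clauses=TFTTTT -> 0
  row 25 [11001]: clauses=TFTTTT -> 0
  row 26 [11010]: clauses=TTTTTT -> 1
  row 27 [11011]: clauses=TTTTTT -> 1
  row 28 [11100]: clauses=TTTTFF -> 0
  row 29 [11101]: clauses=TTTTFT -> 0
  row 30 [11110]: clauses=TTTTFF -> 0
  row 31 [11111]: clauses=TTTTFT -> 0
Full result column, 8 rows per line (x1,x2 fixed per line; x3,x4,x5 runs 000..111 left to right):
  rows 0-7 [x1,x2=00]: 00000000  (ones: 0)
  rows 8-15 [x1,x2=01]: 00100000  (ones: 1)
  rows 16-23 [x1,x2=10]: 00000000  (ones: 0)
  rows 24-31 [x1,x2=11]: 00110000  (ones: 2)
Satisfying assignments = 0+1+0+2 = 3

3


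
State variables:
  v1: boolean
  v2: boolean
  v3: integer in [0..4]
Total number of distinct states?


State space = product of domain sizes of all variables.
Domain sizes:
  v1 (boolean): 2
  v2 (boolean): 2
  v3 (integer in [0..4]): 5
Product = 2 * 2 * 5 = 20

20


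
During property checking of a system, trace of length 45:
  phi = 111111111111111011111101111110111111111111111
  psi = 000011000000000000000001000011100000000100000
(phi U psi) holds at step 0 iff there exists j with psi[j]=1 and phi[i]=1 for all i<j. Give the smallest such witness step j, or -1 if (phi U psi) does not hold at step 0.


(phi U psi) at 0: need smallest j with psi[j]=1 and phi[i]=1 for all i in [0,j).
Scan from step 0:
  step 0: phi=1, psi=0 -> continue
  step 1: phi=1, psi=0 -> continue
  step 2: phi=1, psi=0 -> continue
  step 3: phi=1, psi=0 -> continue
  step 4: psi=1 and phi held for [0,4) -> witness found
Witness step = 4

4


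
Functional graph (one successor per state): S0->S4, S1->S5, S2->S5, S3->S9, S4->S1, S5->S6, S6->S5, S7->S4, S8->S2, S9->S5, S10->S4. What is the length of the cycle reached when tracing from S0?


Trace from S0 until a state repeats:
  S0 -> S4 -> S1 -> S5 -> S6 -> S5
S5 first seen at step 3, revisited at step 5.
Cycle length = 5 - 3 = 2

2


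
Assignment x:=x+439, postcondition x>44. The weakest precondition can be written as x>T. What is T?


Formula: wp(x:=E, P) = P[E/x] (substitute E for x in postcondition)
Step 1: Postcondition: x>44
Step 2: Substitute x+439 for x: x+439>44
Step 3: Solve for x: x > 44-439 = -395

-395


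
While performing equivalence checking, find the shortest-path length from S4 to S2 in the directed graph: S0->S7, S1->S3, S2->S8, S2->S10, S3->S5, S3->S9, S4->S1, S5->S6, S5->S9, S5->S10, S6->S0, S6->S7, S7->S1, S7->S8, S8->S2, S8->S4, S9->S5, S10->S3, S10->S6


BFS layer-by-layer from S4:
  dist 0: {S4}
  dist 1: {S1}
  dist 2: {S3}
  dist 3: {S5, S9}
  dist 4: {S6, S10}
  dist 5: {S0, S7}
  dist 6: {S8}
  dist 7: {S2}
  -> S2 reached at distance 7
Shortest path length = 7

7


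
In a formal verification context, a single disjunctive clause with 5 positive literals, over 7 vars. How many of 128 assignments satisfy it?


Step 1: Total=2^7=128
Step 2: Unsat when all 5 false: 2^2=4
Step 3: Sat=128-4=124

124


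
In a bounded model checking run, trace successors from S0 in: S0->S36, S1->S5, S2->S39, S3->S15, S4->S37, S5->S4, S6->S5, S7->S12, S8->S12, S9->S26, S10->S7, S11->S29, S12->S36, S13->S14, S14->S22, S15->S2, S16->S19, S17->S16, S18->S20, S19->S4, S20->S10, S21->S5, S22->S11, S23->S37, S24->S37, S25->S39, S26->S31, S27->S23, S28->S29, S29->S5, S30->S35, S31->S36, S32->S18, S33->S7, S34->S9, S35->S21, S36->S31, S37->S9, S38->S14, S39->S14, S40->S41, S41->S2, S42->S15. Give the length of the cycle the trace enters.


Trace from S0 until a state repeats:
  S0 -> S36 -> S31 -> S36
S36 first seen at step 1, revisited at step 3.
Cycle length = 3 - 1 = 2

2


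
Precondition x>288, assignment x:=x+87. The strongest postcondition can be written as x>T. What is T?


Formula: sp(P, x:=E) = exists old_x. (x = E[old_x/x]) AND P[old_x/x] (old_x is the value of x before the assignment; eliminate old_x by solving x = E[old_x/x] for old_x)
Step 1: Precondition P: x>288, i.e. old_x > 288
Step 2: Assignment gives x = old_x + 87, so old_x = x - 87
Step 3: Substitute into P: x - 87 > 288
Step 4: Simplify: x > 288+87 = 375

375


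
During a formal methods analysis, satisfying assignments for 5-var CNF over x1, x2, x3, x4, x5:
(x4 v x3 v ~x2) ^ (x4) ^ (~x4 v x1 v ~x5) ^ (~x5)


CNF with 4 clauses over 5 vars (32 assignments).
An assignment satisfies CNF iff every clause has >=1 true literal.
Check each row (bits = x1,x2,x3,x4,x5; clause T/F shown):
  row 0 [00000]: clauses=TFTT -> 0
  row 1 [00001]: clauses=TFTF -> 0
  row 2 [00010]: clauses=TTTT -> 1
  row 3 [00011]: clauses=TTFF -> 0
  row 4 [00100]: clauses=TFTT -> 0
  row 5 [00101]: clauses=TFTF -> 0
  row 6 [00110]: clauses=TTTT -> 1
  row 7 [00111]: clauses=TTFF -> 0
  row 8 [01000]: clauses=FFTT -> 0
  row 9 [01001]: clauses=FFTF -> 0
  row 10 [01010]: clauses=TTTT -> 1
  row 11 [01011]: clauses=TTFF -> 0
  row 12 [01100]: clauses=TFTT -> 0
  row 13 [01101]: clauses=TFTF -> 0
  row 14 [01110]: clauses=TTTT -> 1
  row 15 [01111]: clauses=TTFF -> 0
  row 16 [10000]: clauses=TFTT -> 0
  row 17 [10001]: clauses=TFTF -> 0
  row 18 [10010]: clauses=TTTT -> 1
  row 19 [10011]: clauses=TTTF -> 0
  row 20 [10100]: clauses=TFTT -> 0
  row 21 [10101]: clauses=TFTF -> 0
  row 22 [10110]: clauses=TTTT -> 1
  row 23 [10111]: clauses=TTTF -> 0
  row 24 [11000]: clauses=FFTT -> 0
  row 25 [11001]: clauses=FFTF -> 0
  row 26 [11010]: clauses=TTTT -> 1
  row 27 [11011]: clauses=TTTF -> 0
  row 28 [11100]: clauses=TFTT -> 0
  row 29 [11101]: clauses=TFTF -> 0
  row 30 [11110]: clauses=TTTT -> 1
  row 31 [11111]: clauses=TTTF -> 0
Full result column, 8 rows per line (x1,x2 fixed per line; x3,x4,x5 runs 000..111 left to right):
  rows 0-7 [x1,x2=00]: 00100010  (ones: 2)
  rows 8-15 [x1,x2=01]: 00100010  (ones: 2)
  rows 16-23 [x1,x2=10]: 00100010  (ones: 2)
  rows 24-31 [x1,x2=11]: 00100010  (ones: 2)
Satisfying assignments = 2+2+2+2 = 8

8


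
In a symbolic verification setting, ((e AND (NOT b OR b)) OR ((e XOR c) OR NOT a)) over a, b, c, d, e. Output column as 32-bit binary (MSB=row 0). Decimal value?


Formula: ((e AND (NOT b OR b)) OR ((e XOR c) OR NOT a)) over a, b, c, d, e (32 rows)
Evaluate each row (bits = a,b,c,d,e, MSB first):
  row 0 [00000]: ((0 AND (NOT 0 OR 0)) OR ((0 XOR 0) OR NOT 0)) -> 1
  row 1 [00001]: ((1 AND (NOT 0 OR 0)) OR ((1 XOR 0) OR NOT 0)) -> 1
  row 2 [00010]: ((0 AND (NOT 0 OR 0)) OR ((0 XOR 0) OR NOT 0)) -> 1
  row 3 [00011]: ((1 AND (NOT 0 OR 0)) OR ((1 XOR 0) OR NOT 0)) -> 1
  row 4 [00100]: ((0 AND (NOT 0 OR 0)) OR ((0 XOR 1) OR NOT 0)) -> 1
  row 5 [00101]: ((1 AND (NOT 0 OR 0)) OR ((1 XOR 1) OR NOT 0)) -> 1
  row 6 [00110]: ((0 AND (NOT 0 OR 0)) OR ((0 XOR 1) OR NOT 0)) -> 1
  row 7 [00111]: ((1 AND (NOT 0 OR 0)) OR ((1 XOR 1) OR NOT 0)) -> 1
  row 8 [01000]: ((0 AND (NOT 1 OR 1)) OR ((0 XOR 0) OR NOT 0)) -> 1
  row 9 [01001]: ((1 AND (NOT 1 OR 1)) OR ((1 XOR 0) OR NOT 0)) -> 1
  row 10 [01010]: ((0 AND (NOT 1 OR 1)) OR ((0 XOR 0) OR NOT 0)) -> 1
  row 11 [01011]: ((1 AND (NOT 1 OR 1)) OR ((1 XOR 0) OR NOT 0)) -> 1
  row 12 [01100]: ((0 AND (NOT 1 OR 1)) OR ((0 XOR 1) OR NOT 0)) -> 1
  row 13 [01101]: ((1 AND (NOT 1 OR 1)) OR ((1 XOR 1) OR NOT 0)) -> 1
  row 14 [01110]: ((0 AND (NOT 1 OR 1)) OR ((0 XOR 1) OR NOT 0)) -> 1
  row 15 [01111]: ((1 AND (NOT 1 OR 1)) OR ((1 XOR 1) OR NOT 0)) -> 1
  row 16 [10000]: ((0 AND (NOT 0 OR 0)) OR ((0 XOR 0) OR NOT 1)) -> 0
  row 17 [10001]: ((1 AND (NOT 0 OR 0)) OR ((1 XOR 0) OR NOT 1)) -> 1
  row 18 [10010]: ((0 AND (NOT 0 OR 0)) OR ((0 XOR 0) OR NOT 1)) -> 0
  row 19 [10011]: ((1 AND (NOT 0 OR 0)) OR ((1 XOR 0) OR NOT 1)) -> 1
  row 20 [10100]: ((0 AND (NOT 0 OR 0)) OR ((0 XOR 1) OR NOT 1)) -> 1
  row 21 [10101]: ((1 AND (NOT 0 OR 0)) OR ((1 XOR 1) OR NOT 1)) -> 1
  row 22 [10110]: ((0 AND (NOT 0 OR 0)) OR ((0 XOR 1) OR NOT 1)) -> 1
  row 23 [10111]: ((1 AND (NOT 0 OR 0)) OR ((1 XOR 1) OR NOT 1)) -> 1
  row 24 [11000]: ((0 AND (NOT 1 OR 1)) OR ((0 XOR 0) OR NOT 1)) -> 0
  row 25 [11001]: ((1 AND (NOT 1 OR 1)) OR ((1 XOR 0) OR NOT 1)) -> 1
  row 26 [11010]: ((0 AND (NOT 1 OR 1)) OR ((0 XOR 0) OR NOT 1)) -> 0
  row 27 [11011]: ((1 AND (NOT 1 OR 1)) OR ((1 XOR 0) OR NOT 1)) -> 1
  row 28 [11100]: ((0 AND (NOT 1 OR 1)) OR ((0 XOR 1) OR NOT 1)) -> 1
  row 29 [11101]: ((1 AND (NOT 1 OR 1)) OR ((1 XOR 1) OR NOT 1)) -> 1
  row 30 [11110]: ((0 AND (NOT 1 OR 1)) OR ((0 XOR 1) OR NOT 1)) -> 1
  row 31 [11111]: ((1 AND (NOT 1 OR 1)) OR ((1 XOR 1) OR NOT 1)) -> 1
Full result column, 4 rows per line (a,b,c fixed per line; d,e runs 00..11 left to right):
  rows 0-3 [a,b,c=000]: 1111  = hex F
  rows 4-7 [a,b,c=001]: 1111  = hex F
  rows 8-11 [a,b,c=010]: 1111  = hex F
  rows 12-15 [a,b,c=011]: 1111  = hex F
  rows 16-19 [a,b,c=100]: 0101  = hex 5
  rows 20-23 [a,b,c=101]: 1111  = hex F
  rows 24-27 [a,b,c=110]: 0101  = hex 5
  rows 28-31 [a,b,c=111]: 1111  = hex F
Output column (row 0 .. row 31) = 11111111111111110101111101011111
Output column grouped in 4s = 1111 1111 1111 1111 0101 1111 0101 1111 = 0xFFFF5F5F
Convert to decimal digit by digit (value = value*16 + digit):
  F -> 15
  15*16 + 15 (F) = 255
  255*16 + 15 (F) = 4095
  4095*16 + 15 (F) = 65535
  65535*16 + 5 = 1048565
  1048565*16 + 15 (F) = 16777055
  16777055*16 + 5 = 268432885
  268432885*16 + 15 (F) = 4294926175
Decimal = 4294926175

4294926175


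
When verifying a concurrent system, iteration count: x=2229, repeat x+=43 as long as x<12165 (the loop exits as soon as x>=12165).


Step 1: x goes from 2229 toward 12165 by 43; the body runs while x<12165, so iterations = ceil((bound-start)/step)
Step 2: Distance=9936
Step 3: ceil(9936/43)=232

232


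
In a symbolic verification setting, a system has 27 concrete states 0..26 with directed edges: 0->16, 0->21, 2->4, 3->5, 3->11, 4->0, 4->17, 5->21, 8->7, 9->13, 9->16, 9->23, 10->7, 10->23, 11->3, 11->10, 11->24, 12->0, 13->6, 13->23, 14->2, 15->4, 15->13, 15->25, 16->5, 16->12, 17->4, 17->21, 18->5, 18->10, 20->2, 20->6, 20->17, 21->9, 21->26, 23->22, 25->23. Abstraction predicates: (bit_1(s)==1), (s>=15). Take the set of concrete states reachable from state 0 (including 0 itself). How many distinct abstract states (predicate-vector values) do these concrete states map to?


BFS from 0:
Concrete reachable: {0, 5, 6, 9, 12, 13, 16, 21, 22, 23, 26}
Abstract via predicates (bit_1(s)==1), (s>=15):
  (0,0) <- {0, 5, 9, 12, 13}
  (0,1) <- {16, 21}
  (1,0) <- {6}
  (1,1) <- {22, 23, 26}
Distinct abstract states = 4

4


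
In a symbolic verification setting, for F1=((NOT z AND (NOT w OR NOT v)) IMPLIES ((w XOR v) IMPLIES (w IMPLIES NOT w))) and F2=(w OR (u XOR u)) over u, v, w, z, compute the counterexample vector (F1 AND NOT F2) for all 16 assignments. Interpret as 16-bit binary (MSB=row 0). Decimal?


F1 = ((NOT z AND (NOT w OR NOT v)) IMPLIES ((w XOR v) IMPLIES (w IMPLIES NOT w)))
F2 = (w OR (u XOR u))
Counterexample to F1=>F2 is where F1=1 and F2=0.
Evaluate each row (bits = u,v,w,z, MSB first):
  row 0 [0000]: F1=1 F2=0 -> F1&~F2 -> 1
  row 1 [0001]: F1=1 F2=0 -> F1&~F2 -> 1
  row 2 [0010]: F1=0 F2=1 -> F1&~F2 -> 0
  row 3 [0011]: F1=1 F2=1 -> F1&~F2 -> 0
  row 4 [0100]: F1=1 F2=0 -> F1&~F2 -> 1
  row 5 [0101]: F1=1 F2=0 -> F1&~F2 -> 1
  row 6 [0110]: F1=1 F2=1 -> F1&~F2 -> 0
  row 7 [0111]: F1=1 F2=1 -> F1&~F2 -> 0
  row 8 [1000]: F1=1 F2=0 -> F1&~F2 -> 1
  row 9 [1001]: F1=1 F2=0 -> F1&~F2 -> 1
  row 10 [1010]: F1=0 F2=1 -> F1&~F2 -> 0
  row 11 [1011]: F1=1 F2=1 -> F1&~F2 -> 0
  row 12 [1100]: F1=1 F2=0 -> F1&~F2 -> 1
  row 13 [1101]: F1=1 F2=0 -> F1&~F2 -> 1
  row 14 [1110]: F1=1 F2=1 -> F1&~F2 -> 0
  row 15 [1111]: F1=1 F2=1 -> F1&~F2 -> 0
Full result column, 4 rows per line (u,v fixed per line; w,z runs 00..11 left to right):
  rows 0-3 [u,v=00]: 1100  = hex C
  rows 4-7 [u,v=01]: 1100  = hex C
  rows 8-11 [u,v=10]: 1100  = hex C
  rows 12-15 [u,v=11]: 1100  = hex C
Counterexample vector (row 0 .. row 15) = 1100110011001100
Output column grouped in 4s = 1100 1100 1100 1100 = 0xCCCC
Convert to decimal digit by digit (value = value*16 + digit):
  C -> 12
  12*16 + 12 (C) = 204
  204*16 + 12 (C) = 3276
  3276*16 + 12 (C) = 52428
Decimal = 52428

52428


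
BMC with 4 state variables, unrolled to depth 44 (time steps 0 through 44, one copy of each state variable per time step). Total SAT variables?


BMC unrolls to depth k, creating one copy of each state var for steps 0..k.
Step count = 44 + 1 = 45 (steps 0 through 44)
Vars per step = 4
Total = 4 * 45 = 180

180


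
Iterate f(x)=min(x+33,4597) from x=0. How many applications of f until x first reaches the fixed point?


Step 1: x=0, cap=4597, increment=33
Step 2: x grows by 33 each step until capped at 4597; fixed point is x=4597
Step 3: iterations = ceil(4597/33) = 140

140


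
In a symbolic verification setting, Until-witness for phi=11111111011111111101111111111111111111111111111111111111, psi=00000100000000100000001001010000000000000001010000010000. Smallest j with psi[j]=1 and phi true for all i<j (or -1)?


(phi U psi) at 0: need smallest j with psi[j]=1 and phi[i]=1 for all i in [0,j).
Scan from step 0:
  step 0: phi=1, psi=0 -> continue
  step 1: phi=1, psi=0 -> continue
  step 2: phi=1, psi=0 -> continue
  step 3: phi=1, psi=0 -> continue
  step 5: psi=1 and phi held for [0,5) -> witness found
Witness step = 5

5


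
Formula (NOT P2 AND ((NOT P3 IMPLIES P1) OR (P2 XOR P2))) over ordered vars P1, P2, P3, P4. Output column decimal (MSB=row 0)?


Formula: (NOT P2 AND ((NOT P3 IMPLIES P1) OR (P2 XOR P2))) over P1, P2, P3, P4 (16 rows)
Evaluate each row (bits = P1,P2,P3,P4, MSB first):
  row 0 [0000]: (NOT 0 AND ((NOT 0 IMPLIES 0) OR (0 XOR 0))) -> 0
  row 1 [0001]: (NOT 0 AND ((NOT 0 IMPLIES 0) OR (0 XOR 0))) -> 0
  row 2 [0010]: (NOT 0 AND ((NOT 1 IMPLIES 0) OR (0 XOR 0))) -> 1
  row 3 [0011]: (NOT 0 AND ((NOT 1 IMPLIES 0) OR (0 XOR 0))) -> 1
  row 4 [0100]: (NOT 1 AND ((NOT 0 IMPLIES 0) OR (1 XOR 1))) -> 0
  row 5 [0101]: (NOT 1 AND ((NOT 0 IMPLIES 0) OR (1 XOR 1))) -> 0
  row 6 [0110]: (NOT 1 AND ((NOT 1 IMPLIES 0) OR (1 XOR 1))) -> 0
  row 7 [0111]: (NOT 1 AND ((NOT 1 IMPLIES 0) OR (1 XOR 1))) -> 0
  row 8 [1000]: (NOT 0 AND ((NOT 0 IMPLIES 1) OR (0 XOR 0))) -> 1
  row 9 [1001]: (NOT 0 AND ((NOT 0 IMPLIES 1) OR (0 XOR 0))) -> 1
  row 10 [1010]: (NOT 0 AND ((NOT 1 IMPLIES 1) OR (0 XOR 0))) -> 1
  row 11 [1011]: (NOT 0 AND ((NOT 1 IMPLIES 1) OR (0 XOR 0))) -> 1
  row 12 [1100]: (NOT 1 AND ((NOT 0 IMPLIES 1) OR (1 XOR 1))) -> 0
  row 13 [1101]: (NOT 1 AND ((NOT 0 IMPLIES 1) OR (1 XOR 1))) -> 0
  row 14 [1110]: (NOT 1 AND ((NOT 1 IMPLIES 1) OR (1 XOR 1))) -> 0
  row 15 [1111]: (NOT 1 AND ((NOT 1 IMPLIES 1) OR (1 XOR 1))) -> 0
Full result column, 4 rows per line (P1,P2 fixed per line; P3,P4 runs 00..11 left to right):
  rows 0-3 [P1,P2=00]: 0011  = hex 3
  rows 4-7 [P1,P2=01]: 0000  = hex 0
  rows 8-11 [P1,P2=10]: 1111  = hex F
  rows 12-15 [P1,P2=11]: 0000  = hex 0
Output column (row 0 .. row 15) = 0011000011110000
Output column grouped in 4s = 0011 0000 1111 0000 = 0x30F0
Convert to decimal digit by digit (value = value*16 + digit):
  3 -> 3
  3*16 + 0 = 48
  48*16 + 15 (F) = 783
  783*16 + 0 = 12528
Decimal = 12528

12528


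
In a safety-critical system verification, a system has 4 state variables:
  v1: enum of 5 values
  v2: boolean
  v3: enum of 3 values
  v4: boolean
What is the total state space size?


State space = product of domain sizes of all variables.
Domain sizes:
  v1 (enum of 5 values): 5
  v2 (boolean): 2
  v3 (enum of 3 values): 3
  v4 (boolean): 2
Product = 5 * 2 * 3 * 2 = 60

60


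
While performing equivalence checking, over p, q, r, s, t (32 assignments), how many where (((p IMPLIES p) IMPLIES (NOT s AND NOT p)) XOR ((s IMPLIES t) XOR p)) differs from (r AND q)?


F1 = (((p IMPLIES p) IMPLIES (NOT s AND NOT p)) XOR ((s IMPLIES t) XOR p))
F2 = (r AND q)
Evaluate both on each of 32 rows (bits = p,q,r,s,t):
  row 0 [00000]: F1=0 F2=0 -> 0
  row 1 [00001]: F1=0 F2=0 -> 0
  row 2 [00010]: F1=0 F2=0 -> 0
  row 3 [00011]: F1=1 F2=0 (differ) -> 1
  row 4 [00100]: F1=0 F2=0 -> 0
  row 5 [00101]: F1=0 F2=0 -> 0
  row 6 [00110]: F1=0 F2=0 -> 0
  row 7 [00111]: F1=1 F2=0 (differ) -> 1
  row 8 [01000]: F1=0 F2=0 -> 0
  row 9 [01001]: F1=0 F2=0 -> 0
  row 10 [01010]: F1=0 F2=0 -> 0
  row 11 [01011]: F1=1 F2=0 (differ) -> 1
  row 12 [01100]: F1=0 F2=1 (differ) -> 1
  row 13 [01101]: F1=0 F2=1 (differ) -> 1
  row 14 [01110]: F1=0 F2=1 (differ) -> 1
  row 15 [01111]: F1=1 F2=1 -> 0
  row 16 [10000]: F1=0 F2=0 -> 0
  row 17 [10001]: F1=0 F2=0 -> 0
  row 18 [10010]: F1=1 F2=0 (differ) -> 1
  row 19 [10011]: F1=0 F2=0 -> 0
  row 20 [10100]: F1=0 F2=0 -> 0
  row 21 [10101]: F1=0 F2=0 -> 0
  row 22 [10110]: F1=1 F2=0 (differ) -> 1
  row 23 [10111]: F1=0 F2=0 -> 0
  row 24 [11000]: F1=0 F2=0 -> 0
  row 25 [11001]: F1=0 F2=0 -> 0
  row 26 [11010]: F1=1 F2=0 (differ) -> 1
  row 27 [11011]: F1=0 F2=0 -> 0
  row 28 [11100]: F1=0 F2=1 (differ) -> 1
  row 29 [11101]: F1=0 F2=1 (differ) -> 1
  row 30 [11110]: F1=1 F2=1 -> 0
  row 31 [11111]: F1=0 F2=1 (differ) -> 1
Full result column, 8 rows per line (p,q fixed per line; r,s,t runs 000..111 left to right):
  rows 0-7 [p,q=00]: 00010001  (ones: 2)
  rows 8-15 [p,q=01]: 00011110  (ones: 4)
  rows 16-23 [p,q=10]: 00100010  (ones: 2)
  rows 24-31 [p,q=11]: 00101101  (ones: 4)
Disagreements = 2+4+2+4 = 12

12


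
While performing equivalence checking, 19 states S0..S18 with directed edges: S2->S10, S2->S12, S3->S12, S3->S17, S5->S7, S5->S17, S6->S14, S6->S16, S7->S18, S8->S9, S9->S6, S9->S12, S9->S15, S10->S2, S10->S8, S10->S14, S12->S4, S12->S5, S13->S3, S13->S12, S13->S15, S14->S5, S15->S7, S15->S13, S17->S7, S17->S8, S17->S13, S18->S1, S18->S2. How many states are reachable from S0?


BFS from S0:
  layer 0: {S0}
Reachable set: {S0}
Count = 1

1


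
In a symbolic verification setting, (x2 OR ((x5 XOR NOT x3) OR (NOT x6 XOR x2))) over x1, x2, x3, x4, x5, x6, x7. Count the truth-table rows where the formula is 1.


Formula: (x2 OR ((x5 XOR NOT x3) OR (NOT x6 XOR x2))) over 7 vars (128 rows)
Evaluate each row (x1, x2, x3, x4, x5, x6, x7 as bits, MSB first):
  row 0 [0000000]: (0 OR ((0 XOR NOT 0) OR (NOT 0 XOR 0))) -> 1
  row 1 [0000001]: (0 OR ((0 XOR NOT 0) OR (NOT 0 XOR 0))) -> 1
  row 2 [0000010]: (0 OR ((0 XOR NOT 0) OR (NOT 1 XOR 0))) -> 1
  row 3 [0000011]: (0 OR ((0 XOR NOT 0) OR (NOT 1 XOR 0))) -> 1
  row 4 [0000100]: (0 OR ((1 XOR NOT 0) OR (NOT 0 XOR 0))) -> 1
  (every remaining row is evaluated the same way; all 128 results are listed next)
Full result column, 8 rows per line (x1,x2,x3,x4 fixed per line; x5,x6,x7 runs 000..111 left to right):
  rows 0-7 [x1,x2,x3,x4=0000]: 11111100  (ones: 6)
  rows 8-15 [x1,x2,x3,x4=0001]: 11111100  (ones: 6)
  rows 16-23 [x1,x2,x3,x4=0010]: 11001111  (ones: 6)
  rows 24-31 [x1,x2,x3,x4=0011]: 11001111  (ones: 6)
  rows 32-39 [x1,x2,x3,x4=0100]: 11111111  (ones: 8)
  rows 40-47 [x1,x2,x3,x4=0101]: 11111111  (ones: 8)
  rows 48-55 [x1,x2,x3,x4=0110]: 11111111  (ones: 8)
  rows 56-63 [x1,x2,x3,x4=0111]: 11111111  (ones: 8)
  rows 64-71 [x1,x2,x3,x4=1000]: 11111100  (ones: 6)
  rows 72-79 [x1,x2,x3,x4=1001]: 11111100  (ones: 6)
  rows 80-87 [x1,x2,x3,x4=1010]: 11001111  (ones: 6)
  rows 88-95 [x1,x2,x3,x4=1011]: 11001111  (ones: 6)
  rows 96-103 [x1,x2,x3,x4=1100]: 11111111  (ones: 8)
  rows 104-111 [x1,x2,x3,x4=1101]: 11111111  (ones: 8)
  rows 112-119 [x1,x2,x3,x4=1110]: 11111111  (ones: 8)
  rows 120-127 [x1,x2,x3,x4=1111]: 11111111  (ones: 8)
Count of 1-rows = 6+6+6+6+8+8+8+8+6+6+6+6+8+8+8+8 = 112

112


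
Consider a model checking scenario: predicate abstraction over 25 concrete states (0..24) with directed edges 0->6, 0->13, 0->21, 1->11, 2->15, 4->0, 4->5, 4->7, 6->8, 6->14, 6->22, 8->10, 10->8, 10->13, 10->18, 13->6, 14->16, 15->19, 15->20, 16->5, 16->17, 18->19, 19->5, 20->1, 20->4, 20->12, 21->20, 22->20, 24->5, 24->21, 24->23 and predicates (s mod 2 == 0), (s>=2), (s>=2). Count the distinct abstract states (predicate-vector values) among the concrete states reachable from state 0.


BFS from 0:
Concrete reachable: {0, 1, 4, 5, 6, 7, 8, 10, 11, 12, 13, 14, 16, 17, 18, 19, 20, 21, 22}
Abstract via predicates (s mod 2 == 0), (s>=2), (s>=2):
  (0,0,0) <- {1}
  (0,1,1) <- {5, 7, 11, 13, 17, 19, 21}
  (1,0,0) <- {0}
  (1,1,1) <- {4, 6, 8, 10, 12, 14, 16, 18, 20, 22}
Distinct abstract states = 4

4


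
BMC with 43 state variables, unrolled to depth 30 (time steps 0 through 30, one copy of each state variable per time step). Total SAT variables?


BMC unrolls to depth k, creating one copy of each state var for steps 0..k.
Step count = 30 + 1 = 31 (steps 0 through 30)
Vars per step = 43
Total = 43 * 31 = 1333

1333


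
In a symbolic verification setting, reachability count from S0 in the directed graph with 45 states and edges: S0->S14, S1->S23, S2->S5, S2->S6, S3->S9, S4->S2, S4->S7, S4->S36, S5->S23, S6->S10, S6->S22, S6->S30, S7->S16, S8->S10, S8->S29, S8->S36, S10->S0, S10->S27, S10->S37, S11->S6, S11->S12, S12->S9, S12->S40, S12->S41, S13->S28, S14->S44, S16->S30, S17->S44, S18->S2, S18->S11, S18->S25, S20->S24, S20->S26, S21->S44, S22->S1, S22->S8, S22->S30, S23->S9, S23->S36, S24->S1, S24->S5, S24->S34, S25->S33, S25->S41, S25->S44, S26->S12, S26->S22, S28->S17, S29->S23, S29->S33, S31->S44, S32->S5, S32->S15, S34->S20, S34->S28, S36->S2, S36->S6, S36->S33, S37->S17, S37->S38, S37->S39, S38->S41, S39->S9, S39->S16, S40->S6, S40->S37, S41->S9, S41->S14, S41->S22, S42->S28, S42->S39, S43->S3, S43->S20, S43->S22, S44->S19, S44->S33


BFS from S0:
  layer 0: {S0}
  layer 1: {S14}
  layer 2: {S44}
  layer 3: {S19, S33}
Reachable set: {S0, S14, S19, S33, S44}
Count = 5

5


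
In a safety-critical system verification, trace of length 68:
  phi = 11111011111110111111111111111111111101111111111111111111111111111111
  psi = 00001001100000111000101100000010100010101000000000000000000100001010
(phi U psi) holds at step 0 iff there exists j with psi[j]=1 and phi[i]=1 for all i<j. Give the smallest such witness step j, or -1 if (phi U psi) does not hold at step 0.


(phi U psi) at 0: need smallest j with psi[j]=1 and phi[i]=1 for all i in [0,j).
Scan from step 0:
  step 0: phi=1, psi=0 -> continue
  step 1: phi=1, psi=0 -> continue
  step 2: phi=1, psi=0 -> continue
  step 3: phi=1, psi=0 -> continue
  step 4: psi=1 and phi held for [0,4) -> witness found
Witness step = 4

4


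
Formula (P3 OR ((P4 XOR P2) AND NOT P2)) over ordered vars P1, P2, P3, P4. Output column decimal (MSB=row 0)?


Formula: (P3 OR ((P4 XOR P2) AND NOT P2)) over P1, P2, P3, P4 (16 rows)
Evaluate each row (bits = P1,P2,P3,P4, MSB first):
  row 0 [0000]: (0 OR ((0 XOR 0) AND NOT 0)) -> 0
  row 1 [0001]: (0 OR ((1 XOR 0) AND NOT 0)) -> 1
  row 2 [0010]: (1 OR ((0 XOR 0) AND NOT 0)) -> 1
  row 3 [0011]: (1 OR ((1 XOR 0) AND NOT 0)) -> 1
  row 4 [0100]: (0 OR ((0 XOR 1) AND NOT 1)) -> 0
  row 5 [0101]: (0 OR ((1 XOR 1) AND NOT 1)) -> 0
  row 6 [0110]: (1 OR ((0 XOR 1) AND NOT 1)) -> 1
  row 7 [0111]: (1 OR ((1 XOR 1) AND NOT 1)) -> 1
  row 8 [1000]: (0 OR ((0 XOR 0) AND NOT 0)) -> 0
  row 9 [1001]: (0 OR ((1 XOR 0) AND NOT 0)) -> 1
  row 10 [1010]: (1 OR ((0 XOR 0) AND NOT 0)) -> 1
  row 11 [1011]: (1 OR ((1 XOR 0) AND NOT 0)) -> 1
  row 12 [1100]: (0 OR ((0 XOR 1) AND NOT 1)) -> 0
  row 13 [1101]: (0 OR ((1 XOR 1) AND NOT 1)) -> 0
  row 14 [1110]: (1 OR ((0 XOR 1) AND NOT 1)) -> 1
  row 15 [1111]: (1 OR ((1 XOR 1) AND NOT 1)) -> 1
Full result column, 4 rows per line (P1,P2 fixed per line; P3,P4 runs 00..11 left to right):
  rows 0-3 [P1,P2=00]: 0111  = hex 7
  rows 4-7 [P1,P2=01]: 0011  = hex 3
  rows 8-11 [P1,P2=10]: 0111  = hex 7
  rows 12-15 [P1,P2=11]: 0011  = hex 3
Output column (row 0 .. row 15) = 0111001101110011
Output column grouped in 4s = 0111 0011 0111 0011 = 0x7373
Convert to decimal digit by digit (value = value*16 + digit):
  7 -> 7
  7*16 + 3 = 115
  115*16 + 7 = 1847
  1847*16 + 3 = 29555
Decimal = 29555

29555


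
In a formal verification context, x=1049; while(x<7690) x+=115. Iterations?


Step 1: x goes from 1049 toward 7690 by 115; the body runs while x<7690, so iterations = ceil((bound-start)/step)
Step 2: Distance=6641
Step 3: ceil(6641/115)=58

58


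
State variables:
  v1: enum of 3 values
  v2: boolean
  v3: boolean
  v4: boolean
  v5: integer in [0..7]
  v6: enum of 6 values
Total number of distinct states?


State space = product of domain sizes of all variables.
Domain sizes:
  v1 (enum of 3 values): 3
  v2 (boolean): 2
  v3 (boolean): 2
  v4 (boolean): 2
  v5 (integer in [0..7]): 8
  v6 (enum of 6 values): 6
Product = 3 * 2 * 2 * 2 * 8 * 6 = 1152

1152


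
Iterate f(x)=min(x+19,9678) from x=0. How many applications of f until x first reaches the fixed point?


Step 1: x=0, cap=9678, increment=19
Step 2: x grows by 19 each step until capped at 9678; fixed point is x=9678
Step 3: iterations = ceil(9678/19) = 510

510


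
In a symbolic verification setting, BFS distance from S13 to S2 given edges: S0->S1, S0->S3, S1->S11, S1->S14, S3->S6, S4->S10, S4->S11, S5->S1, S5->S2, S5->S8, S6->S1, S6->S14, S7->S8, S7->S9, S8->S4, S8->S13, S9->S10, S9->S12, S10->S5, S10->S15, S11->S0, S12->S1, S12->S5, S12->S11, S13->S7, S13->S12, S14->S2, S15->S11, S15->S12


BFS layer-by-layer from S13:
  dist 0: {S13}
  dist 1: {S7, S12}
  dist 2: {S1, S5, S8, S9, S11}
  dist 3: {S0, S2, S4, S10, S14}
  -> S2 reached at distance 3
Shortest path length = 3

3


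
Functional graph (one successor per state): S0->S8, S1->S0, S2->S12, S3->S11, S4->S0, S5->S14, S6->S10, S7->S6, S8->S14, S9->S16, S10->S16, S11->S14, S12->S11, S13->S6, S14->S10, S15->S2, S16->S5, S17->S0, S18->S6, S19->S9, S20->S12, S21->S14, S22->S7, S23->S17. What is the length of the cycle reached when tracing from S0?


Trace from S0 until a state repeats:
  S0 -> S8 -> S14 -> S10 -> S16 -> S5 -> S14
S14 first seen at step 2, revisited at step 6.
Cycle length = 6 - 2 = 4

4


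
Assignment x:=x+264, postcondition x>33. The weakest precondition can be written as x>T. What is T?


Formula: wp(x:=E, P) = P[E/x] (substitute E for x in postcondition)
Step 1: Postcondition: x>33
Step 2: Substitute x+264 for x: x+264>33
Step 3: Solve for x: x > 33-264 = -231

-231


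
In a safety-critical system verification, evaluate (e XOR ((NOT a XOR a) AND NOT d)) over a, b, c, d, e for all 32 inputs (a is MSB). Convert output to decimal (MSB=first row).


Formula: (e XOR ((NOT a XOR a) AND NOT d)) over a, b, c, d, e (32 rows)
Evaluate each row (bits = a,b,c,d,e, MSB first):
  row 0 [00000]: (0 XOR ((NOT 0 XOR 0) AND NOT 0)) -> 1
  row 1 [00001]: (1 XOR ((NOT 0 XOR 0) AND NOT 0)) -> 0
  row 2 [00010]: (0 XOR ((NOT 0 XOR 0) AND NOT 1)) -> 0
  row 3 [00011]: (1 XOR ((NOT 0 XOR 0) AND NOT 1)) -> 1
  row 4 [00100]: (0 XOR ((NOT 0 XOR 0) AND NOT 0)) -> 1
  row 5 [00101]: (1 XOR ((NOT 0 XOR 0) AND NOT 0)) -> 0
  row 6 [00110]: (0 XOR ((NOT 0 XOR 0) AND NOT 1)) -> 0
  row 7 [00111]: (1 XOR ((NOT 0 XOR 0) AND NOT 1)) -> 1
  row 8 [01000]: (0 XOR ((NOT 0 XOR 0) AND NOT 0)) -> 1
  row 9 [01001]: (1 XOR ((NOT 0 XOR 0) AND NOT 0)) -> 0
  row 10 [01010]: (0 XOR ((NOT 0 XOR 0) AND NOT 1)) -> 0
  row 11 [01011]: (1 XOR ((NOT 0 XOR 0) AND NOT 1)) -> 1
  row 12 [01100]: (0 XOR ((NOT 0 XOR 0) AND NOT 0)) -> 1
  row 13 [01101]: (1 XOR ((NOT 0 XOR 0) AND NOT 0)) -> 0
  row 14 [01110]: (0 XOR ((NOT 0 XOR 0) AND NOT 1)) -> 0
  row 15 [01111]: (1 XOR ((NOT 0 XOR 0) AND NOT 1)) -> 1
  row 16 [10000]: (0 XOR ((NOT 1 XOR 1) AND NOT 0)) -> 1
  row 17 [10001]: (1 XOR ((NOT 1 XOR 1) AND NOT 0)) -> 0
  row 18 [10010]: (0 XOR ((NOT 1 XOR 1) AND NOT 1)) -> 0
  row 19 [10011]: (1 XOR ((NOT 1 XOR 1) AND NOT 1)) -> 1
  row 20 [10100]: (0 XOR ((NOT 1 XOR 1) AND NOT 0)) -> 1
  row 21 [10101]: (1 XOR ((NOT 1 XOR 1) AND NOT 0)) -> 0
  row 22 [10110]: (0 XOR ((NOT 1 XOR 1) AND NOT 1)) -> 0
  row 23 [10111]: (1 XOR ((NOT 1 XOR 1) AND NOT 1)) -> 1
  row 24 [11000]: (0 XOR ((NOT 1 XOR 1) AND NOT 0)) -> 1
  row 25 [11001]: (1 XOR ((NOT 1 XOR 1) AND NOT 0)) -> 0
  row 26 [11010]: (0 XOR ((NOT 1 XOR 1) AND NOT 1)) -> 0
  row 27 [11011]: (1 XOR ((NOT 1 XOR 1) AND NOT 1)) -> 1
  row 28 [11100]: (0 XOR ((NOT 1 XOR 1) AND NOT 0)) -> 1
  row 29 [11101]: (1 XOR ((NOT 1 XOR 1) AND NOT 0)) -> 0
  row 30 [11110]: (0 XOR ((NOT 1 XOR 1) AND NOT 1)) -> 0
  row 31 [11111]: (1 XOR ((NOT 1 XOR 1) AND NOT 1)) -> 1
Full result column, 4 rows per line (a,b,c fixed per line; d,e runs 00..11 left to right):
  rows 0-3 [a,b,c=000]: 1001  = hex 9
  rows 4-7 [a,b,c=001]: 1001  = hex 9
  rows 8-11 [a,b,c=010]: 1001  = hex 9
  rows 12-15 [a,b,c=011]: 1001  = hex 9
  rows 16-19 [a,b,c=100]: 1001  = hex 9
  rows 20-23 [a,b,c=101]: 1001  = hex 9
  rows 24-27 [a,b,c=110]: 1001  = hex 9
  rows 28-31 [a,b,c=111]: 1001  = hex 9
Output column (row 0 .. row 31) = 10011001100110011001100110011001
Output column grouped in 4s = 1001 1001 1001 1001 1001 1001 1001 1001 = 0x99999999
Convert to decimal digit by digit (value = value*16 + digit):
  9 -> 9
  9*16 + 9 = 153
  153*16 + 9 = 2457
  2457*16 + 9 = 39321
  39321*16 + 9 = 629145
  629145*16 + 9 = 10066329
  10066329*16 + 9 = 161061273
  161061273*16 + 9 = 2576980377
Decimal = 2576980377

2576980377


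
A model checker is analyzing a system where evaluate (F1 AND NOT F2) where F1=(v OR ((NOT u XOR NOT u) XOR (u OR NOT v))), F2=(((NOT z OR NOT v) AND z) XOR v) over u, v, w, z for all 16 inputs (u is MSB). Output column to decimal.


F1 = (v OR ((NOT u XOR NOT u) XOR (u OR NOT v)))
F2 = (((NOT z OR NOT v) AND z) XOR v)
Counterexample to F1=>F2 is where F1=1 and F2=0.
Evaluate each row (bits = u,v,w,z, MSB first):
  row 0 [0000]: F1=1 F2=0 -> F1&~F2 -> 1
  row 1 [0001]: F1=1 F2=1 -> F1&~F2 -> 0
  row 2 [0010]: F1=1 F2=0 -> F1&~F2 -> 1
  row 3 [0011]: F1=1 F2=1 -> F1&~F2 -> 0
  row 4 [0100]: F1=1 F2=1 -> F1&~F2 -> 0
  row 5 [0101]: F1=1 F2=1 -> F1&~F2 -> 0
  row 6 [0110]: F1=1 F2=1 -> F1&~F2 -> 0
  row 7 [0111]: F1=1 F2=1 -> F1&~F2 -> 0
  row 8 [1000]: F1=1 F2=0 -> F1&~F2 -> 1
  row 9 [1001]: F1=1 F2=1 -> F1&~F2 -> 0
  row 10 [1010]: F1=1 F2=0 -> F1&~F2 -> 1
  row 11 [1011]: F1=1 F2=1 -> F1&~F2 -> 0
  row 12 [1100]: F1=1 F2=1 -> F1&~F2 -> 0
  row 13 [1101]: F1=1 F2=1 -> F1&~F2 -> 0
  row 14 [1110]: F1=1 F2=1 -> F1&~F2 -> 0
  row 15 [1111]: F1=1 F2=1 -> F1&~F2 -> 0
Full result column, 4 rows per line (u,v fixed per line; w,z runs 00..11 left to right):
  rows 0-3 [u,v=00]: 1010  = hex A
  rows 4-7 [u,v=01]: 0000  = hex 0
  rows 8-11 [u,v=10]: 1010  = hex A
  rows 12-15 [u,v=11]: 0000  = hex 0
Counterexample vector (row 0 .. row 15) = 1010000010100000
Output column grouped in 4s = 1010 0000 1010 0000 = 0xA0A0
Convert to decimal digit by digit (value = value*16 + digit):
  A -> 10
  10*16 + 0 = 160
  160*16 + 10 (A) = 2570
  2570*16 + 0 = 41120
Decimal = 41120

41120
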